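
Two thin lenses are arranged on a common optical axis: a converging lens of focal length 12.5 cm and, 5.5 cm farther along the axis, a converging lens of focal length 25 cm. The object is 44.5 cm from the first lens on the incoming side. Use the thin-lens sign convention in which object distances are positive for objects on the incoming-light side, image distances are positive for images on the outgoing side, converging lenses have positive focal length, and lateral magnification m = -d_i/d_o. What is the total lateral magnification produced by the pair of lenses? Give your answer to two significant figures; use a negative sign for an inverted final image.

-0.26

Applying the thin-lens equation to the first lens, 1/12.5 = 1/44.5 + 1/d_i1, which gives d_i1 = 17.383 cm.
Its lateral magnification is m_1 = -d_i1/d_o1 = -(17.383)/44.5 = -0.3906.
This image would form 17.383 cm past lens 1, i.e. 11.883 cm beyond lens 2, so it is a virtual object for lens 2: d_o2 = 5.5 - 17.383 = -11.883 cm.
Applying the thin-lens equation again with f_2 = 25 cm and d_o2 = -11.883 cm gives d_i2 = 8.054 cm.
m_2 = -(8.054)/(-11.883) = 0.6778.
Overall magnification: m = m_1 m_2 = -0.2648.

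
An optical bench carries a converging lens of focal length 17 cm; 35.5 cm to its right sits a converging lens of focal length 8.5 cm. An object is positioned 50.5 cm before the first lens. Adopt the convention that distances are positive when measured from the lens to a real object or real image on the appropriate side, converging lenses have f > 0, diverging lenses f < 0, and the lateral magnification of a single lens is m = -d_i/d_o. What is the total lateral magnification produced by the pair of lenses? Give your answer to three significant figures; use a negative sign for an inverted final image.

Lens 1: 1/d_i1 = 1/f_1 - 1/d_o1 = 1/17 - 1/50.5 = 0.03902 cm^-1, so d_i1 = 25.627 cm.
m_1 = -(25.627)/50.5 = -0.5075.
Object distance for lens 2: d_o2 = 35.5 - 25.627 = 9.873 cm.
Lens 2: 1/d_i2 = 1/f_2 - 1/d_o2 = 1/8.5 - 1/(9.873) = 0.01636 cm^-1, so d_i2 = 61.117 cm.
m_2 = -(61.117)/(9.873) = -6.1902.
Total m = m_1 x m_2 = (-0.5075)(-6.1902) = 3.1413.

3.14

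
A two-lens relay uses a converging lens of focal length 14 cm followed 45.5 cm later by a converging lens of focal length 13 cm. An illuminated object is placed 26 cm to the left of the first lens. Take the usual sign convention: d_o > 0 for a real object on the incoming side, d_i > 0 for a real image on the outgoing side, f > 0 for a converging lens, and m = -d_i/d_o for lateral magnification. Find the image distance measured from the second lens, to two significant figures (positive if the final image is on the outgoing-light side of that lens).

Applying the thin-lens equation to the first lens, 1/14 = 1/26 + 1/d_i1, which gives d_i1 = 30.333 cm.
Object distance for lens 2: d_o2 = 45.5 - 30.333 = 15.167 cm.
Applying the thin-lens equation again with f_2 = 13 cm and d_o2 = 15.167 cm gives d_i2 = 91.000 cm.

91 cm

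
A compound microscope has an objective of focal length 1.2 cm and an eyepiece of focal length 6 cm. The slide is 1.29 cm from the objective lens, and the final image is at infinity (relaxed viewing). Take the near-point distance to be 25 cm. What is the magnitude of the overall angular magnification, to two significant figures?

Objective: 1/d_i = 1/f_obj - 1/d_o = 1/1.2 - 1/1.29 = 0.05814 cm^-1, so d_i = 17.200 cm.
m_obj = -d_i/d_o = -17.200/1.29 = -13.333.
Eyepiece angular magnification (image at infinity): M_eye = D/f_e = 25/6 = 4.167.
Overall M = m_obj x M_eye = (-13.333)(4.167) = -55.56.
|M| = 55.56.

56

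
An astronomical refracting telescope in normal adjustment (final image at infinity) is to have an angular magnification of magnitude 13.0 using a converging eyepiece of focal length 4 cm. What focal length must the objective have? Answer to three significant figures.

52.0 cm

|M| = f_obj/|f_eye|, so f_obj = |M| x |f_eye| = 13.0 x 4 = 52.000 cm.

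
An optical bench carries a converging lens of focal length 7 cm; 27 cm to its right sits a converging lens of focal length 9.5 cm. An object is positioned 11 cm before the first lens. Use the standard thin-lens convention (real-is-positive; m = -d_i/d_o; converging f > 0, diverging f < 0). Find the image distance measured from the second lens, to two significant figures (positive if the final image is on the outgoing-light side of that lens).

Applying the thin-lens equation to the first lens, 1/7 = 1/11 + 1/d_i1, which gives d_i1 = 19.250 cm.
The intermediate image is 19.250 cm to the right of lens 1, so d_o2 = L - d_i1 = 27 - 19.250 = 7.750 cm.
Applying the thin-lens equation again with f_2 = 9.5 cm and d_o2 = 7.750 cm gives d_i2 = -42.071 cm.

-42 cm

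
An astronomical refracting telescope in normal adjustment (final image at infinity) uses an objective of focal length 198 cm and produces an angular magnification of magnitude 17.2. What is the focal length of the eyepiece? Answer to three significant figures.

|M| = f_obj/f_eye, so f_eye = f_obj/|M| = 198/17.2 = 11.512 cm.

11.5 cm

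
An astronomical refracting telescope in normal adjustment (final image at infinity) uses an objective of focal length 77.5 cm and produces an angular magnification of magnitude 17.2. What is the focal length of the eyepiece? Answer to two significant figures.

4.5 cm

|M| = f_obj/f_eye, so f_eye = f_obj/|M| = 77.5/17.2 = 4.506 cm.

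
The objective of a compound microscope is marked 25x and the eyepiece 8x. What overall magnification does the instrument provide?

200

The overall magnification of a compound microscope is the product of the objective and eyepiece magnifications:
M = M_obj x M_eye = 25 x 8 = 200.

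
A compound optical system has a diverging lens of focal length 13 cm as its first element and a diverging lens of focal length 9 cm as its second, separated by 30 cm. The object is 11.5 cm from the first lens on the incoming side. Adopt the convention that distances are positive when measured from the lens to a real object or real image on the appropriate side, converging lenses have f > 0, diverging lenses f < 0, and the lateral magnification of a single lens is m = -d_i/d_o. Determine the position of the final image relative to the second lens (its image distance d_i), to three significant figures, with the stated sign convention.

-7.20 cm

Lens 1: 1/d_i1 = 1/f_1 - 1/d_o1 = 1/(-13) - 1/11.5 = -0.16388 cm^-1, so d_i1 = -6.102 cm.
With d_i1 < 0 the first image is virtual and lies on the object side; the object distance for lens 2 is d_o2 = 30 - (-6.102) = 36.102 cm.
Lens 2: 1/d_i2 = 1/f_2 - 1/d_o2 = 1/(-9) - 1/(36.102) = -0.13881 cm^-1, so d_i2 = -7.204 cm.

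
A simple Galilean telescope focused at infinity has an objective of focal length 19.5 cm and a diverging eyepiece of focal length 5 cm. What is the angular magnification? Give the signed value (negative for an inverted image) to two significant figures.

3.9

M = -f_obj/f_eye = -19.5/(-5) = 3.900.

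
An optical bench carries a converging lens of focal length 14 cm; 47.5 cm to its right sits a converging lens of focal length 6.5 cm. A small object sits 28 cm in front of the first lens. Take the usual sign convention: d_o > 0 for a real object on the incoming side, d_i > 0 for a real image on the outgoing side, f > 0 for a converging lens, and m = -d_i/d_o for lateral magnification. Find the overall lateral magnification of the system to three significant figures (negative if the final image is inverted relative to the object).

0.500

Lens 1: 1/d_i1 = 1/f_1 - 1/d_o1 = 1/14 - 1/28 = 0.03571 cm^-1, so d_i1 = 28.000 cm.
m_1 = -(28.000)/28 = -1.0000.
Object distance for lens 2: d_o2 = 47.5 - 28.000 = 19.500 cm.
Lens 2: 1/d_i2 = 1/f_2 - 1/d_o2 = 1/6.5 - 1/(19.500) = 0.10256 cm^-1, so d_i2 = 9.750 cm.
m_2 = -(9.750)/(19.500) = -0.5000.
Total m = m_1 x m_2 = (-1.0000)(-0.5000) = 0.5000.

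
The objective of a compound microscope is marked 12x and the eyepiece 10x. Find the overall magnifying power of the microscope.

120

The overall magnification of a compound microscope is the product of the objective and eyepiece magnifications:
M = M_obj x M_eye = 12 x 10 = 120.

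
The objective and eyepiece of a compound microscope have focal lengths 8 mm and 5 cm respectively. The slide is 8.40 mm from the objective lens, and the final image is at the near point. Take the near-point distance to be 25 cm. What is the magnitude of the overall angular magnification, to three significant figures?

120

Convert to cm: f_obj = 8 mm = 0.8 cm; d_o = 8.40 mm = 0.84 cm.
Objective: 1/d_i = 1/f_obj - 1/d_o = 1/0.8 - 1/0.84 = 0.05952 cm^-1, so d_i = 16.800 cm.
m_obj = -d_i/d_o = -16.800/0.84 = -20.000.
Eyepiece angular magnification (image at near point): M_eye = 1 + D/f_e = 1 + 25/5 = 6.000.
Overall M = m_obj x M_eye = (-20.000)(6.000) = -120.00.
|M| = 120.00.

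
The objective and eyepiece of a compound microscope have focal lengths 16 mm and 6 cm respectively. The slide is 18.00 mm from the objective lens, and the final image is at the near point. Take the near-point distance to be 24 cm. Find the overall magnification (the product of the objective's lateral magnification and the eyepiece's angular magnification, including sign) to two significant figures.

Convert to cm: f_obj = 16 mm = 1.6 cm; d_o = 18.00 mm = 1.80 cm.
Objective: 1/d_i = 1/f_obj - 1/d_o = 1/1.6 - 1/1.80 = 0.06944 cm^-1, so d_i = 14.400 cm.
m_obj = -d_i/d_o = -14.400/1.80 = -8.000.
Eyepiece angular magnification (image at near point): M_eye = 1 + D/f_e = 1 + 24/6 = 5.000.
Overall M = m_obj x M_eye = (-8.000)(5.000) = -40.00.

-40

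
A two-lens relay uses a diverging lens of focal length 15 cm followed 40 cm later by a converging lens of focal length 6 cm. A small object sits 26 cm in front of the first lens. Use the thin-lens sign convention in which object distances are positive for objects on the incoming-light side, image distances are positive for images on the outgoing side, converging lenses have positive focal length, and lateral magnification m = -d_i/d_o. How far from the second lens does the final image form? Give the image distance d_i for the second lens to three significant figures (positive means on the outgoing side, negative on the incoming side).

6.83 cm

First lens: d_i1 = 1/(1/(-15) - 1/26) = -9.512 cm.
The intermediate image is virtual, 9.512 cm to the left of lens 1, so d_o2 = L - d_i1 = 40 - (-9.512) = 49.512 cm.
Second lens: d_i2 = 1/(1/6 - 1/(49.512)) = 6.827 cm.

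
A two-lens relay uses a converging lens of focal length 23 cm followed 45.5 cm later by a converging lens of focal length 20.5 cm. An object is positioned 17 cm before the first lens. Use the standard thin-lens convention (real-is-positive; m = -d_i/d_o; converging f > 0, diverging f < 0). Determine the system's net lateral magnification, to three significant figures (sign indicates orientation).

-0.872

Lens 1: 1/d_i1 = 1/f_1 - 1/d_o1 = 1/23 - 1/17 = -0.01535 cm^-1, so d_i1 = -65.167 cm.
m_1 = -(-65.167)/17 = 3.8333.
With d_i1 < 0 the first image is virtual and lies on the object side; the object distance for lens 2 is d_o2 = 45.5 - (-65.167) = 110.667 cm.
Lens 2: 1/d_i2 = 1/f_2 - 1/d_o2 = 1/20.5 - 1/(110.667) = 0.03974 cm^-1, so d_i2 = 25.161 cm.
m_2 = -(25.161)/(110.667) = -0.2274.
Total m = m_1 x m_2 = (3.8333)(-0.2274) = -0.8715.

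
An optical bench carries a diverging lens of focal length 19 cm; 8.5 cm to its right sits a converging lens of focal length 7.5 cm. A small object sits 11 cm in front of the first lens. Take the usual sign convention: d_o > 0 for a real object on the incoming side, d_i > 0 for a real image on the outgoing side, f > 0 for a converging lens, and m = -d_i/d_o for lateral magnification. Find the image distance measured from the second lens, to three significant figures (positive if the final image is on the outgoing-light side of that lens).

Applying the thin-lens equation to the first lens, 1/(-19) = 1/11 + 1/d_i1, which gives d_i1 = -6.967 cm.
The intermediate image is virtual, 6.967 cm to the left of lens 1, so d_o2 = L - d_i1 = 8.5 - (-6.967) = 15.467 cm.
Applying the thin-lens equation again with f_2 = 7.5 cm and d_o2 = 15.467 cm gives d_i2 = 14.561 cm.

14.6 cm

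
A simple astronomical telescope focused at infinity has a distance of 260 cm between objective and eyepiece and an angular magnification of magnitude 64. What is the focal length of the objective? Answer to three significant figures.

256 cm

In normal adjustment the tube length equals f_obj + f_eye and |M| = f_obj/f_eye.
So f_obj = 64 f_eye and 64 f_eye + f_eye = 260 cm, giving f_eye = 260/65 = 4.000 cm and f_obj = 256.000 cm.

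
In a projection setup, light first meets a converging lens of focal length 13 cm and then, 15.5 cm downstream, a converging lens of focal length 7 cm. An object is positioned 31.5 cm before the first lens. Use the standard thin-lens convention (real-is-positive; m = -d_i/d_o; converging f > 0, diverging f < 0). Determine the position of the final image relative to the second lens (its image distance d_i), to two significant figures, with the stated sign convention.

3.4 cm

Lens 1: 1/d_i1 = 1/f_1 - 1/d_o1 = 1/13 - 1/31.5 = 0.04518 cm^-1, so d_i1 = 22.135 cm.
Since 22.135 cm > 15.5 cm, the first image lies past the second lens and serves as a virtual object: d_o2 = L - d_i1 = -6.635 cm.
Lens 2: 1/d_i2 = 1/f_2 - 1/d_o2 = 1/7 - 1/(-6.635) = 0.29357 cm^-1, so d_i2 = 3.406 cm.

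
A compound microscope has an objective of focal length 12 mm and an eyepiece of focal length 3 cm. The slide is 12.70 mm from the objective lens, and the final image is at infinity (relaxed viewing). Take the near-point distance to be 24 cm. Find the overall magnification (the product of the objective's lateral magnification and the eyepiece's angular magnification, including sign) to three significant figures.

-137

Convert to cm: f_obj = 12 mm = 1.2 cm; d_o = 12.70 mm = 1.27 cm.
Objective: 1/d_i = 1/f_obj - 1/d_o = 1/1.2 - 1/1.27 = 0.04593 cm^-1, so d_i = 21.771 cm.
m_obj = -d_i/d_o = -21.771/1.27 = -17.143.
Eyepiece angular magnification (image at infinity): M_eye = D/f_e = 24/3 = 8.000.
Overall M = m_obj x M_eye = (-17.143)(8.000) = -137.14.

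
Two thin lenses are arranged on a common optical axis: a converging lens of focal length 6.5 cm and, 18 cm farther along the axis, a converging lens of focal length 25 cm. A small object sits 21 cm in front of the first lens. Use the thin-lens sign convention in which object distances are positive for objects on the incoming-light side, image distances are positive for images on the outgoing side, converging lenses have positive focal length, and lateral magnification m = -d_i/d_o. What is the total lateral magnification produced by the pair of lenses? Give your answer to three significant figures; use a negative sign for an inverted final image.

Lens 1: 1/d_i1 = 1/f_1 - 1/d_o1 = 1/6.5 - 1/21 = 0.10623 cm^-1, so d_i1 = 9.414 cm.
m_1 = -(9.414)/21 = -0.4483.
That image sits 8.586 cm in front of the second lens, so d_o2 = 8.586 cm.
Lens 2: 1/d_i2 = 1/f_2 - 1/d_o2 = 1/25 - 1/(8.586) = -0.07647 cm^-1, so d_i2 = -13.078 cm.
m_2 = -(-13.078)/(8.586) = 1.5231.
Overall magnification: m = m_1 m_2 = -0.6828.

-0.683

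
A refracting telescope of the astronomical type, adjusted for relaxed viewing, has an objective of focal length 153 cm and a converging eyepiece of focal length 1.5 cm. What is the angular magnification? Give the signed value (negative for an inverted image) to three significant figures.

-102

M = -f_obj/f_eye = -153/(1.5) = -102.000.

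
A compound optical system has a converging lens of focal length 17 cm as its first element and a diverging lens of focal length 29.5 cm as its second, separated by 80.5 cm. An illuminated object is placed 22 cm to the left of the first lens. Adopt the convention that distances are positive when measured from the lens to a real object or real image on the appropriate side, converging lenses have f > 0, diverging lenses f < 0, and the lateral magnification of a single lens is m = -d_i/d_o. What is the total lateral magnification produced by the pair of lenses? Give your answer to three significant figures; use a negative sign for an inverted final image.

-2.85

Lens 1: 1/d_i1 = 1/f_1 - 1/d_o1 = 1/17 - 1/22 = 0.01337 cm^-1, so d_i1 = 74.800 cm.
m_1 = -(74.800)/22 = -3.4000.
That image sits 5.700 cm in front of the second lens, so d_o2 = 5.700 cm.
Lens 2: 1/d_i2 = 1/f_2 - 1/d_o2 = 1/(-29.5) - 1/(5.700) = -0.20934 cm^-1, so d_i2 = -4.777 cm.
m_2 = -(-4.777)/(5.700) = 0.8381.
The system's lateral magnification is m_1 m_2 = (-3.4000)(0.8381) = -2.8494.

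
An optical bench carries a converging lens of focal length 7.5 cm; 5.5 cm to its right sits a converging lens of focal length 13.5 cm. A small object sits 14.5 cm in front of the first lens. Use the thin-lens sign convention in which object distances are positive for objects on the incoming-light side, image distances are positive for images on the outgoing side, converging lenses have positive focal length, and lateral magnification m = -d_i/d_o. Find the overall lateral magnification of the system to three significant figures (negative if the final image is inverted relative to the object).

Lens 1: 1/d_i1 = 1/f_1 - 1/d_o1 = 1/7.5 - 1/14.5 = 0.06437 cm^-1, so d_i1 = 15.536 cm.
m_1 = -(15.536)/14.5 = -1.0714.
Since 15.536 cm > 5.5 cm, the first image lies past the second lens and serves as a virtual object: d_o2 = L - d_i1 = -10.036 cm.
Lens 2: 1/d_i2 = 1/f_2 - 1/d_o2 = 1/13.5 - 1/(-10.036) = 0.17372 cm^-1, so d_i2 = 5.756 cm.
m_2 = -(5.756)/(-10.036) = 0.5736.
Overall magnification: m = m_1 m_2 = -0.6146.

-0.615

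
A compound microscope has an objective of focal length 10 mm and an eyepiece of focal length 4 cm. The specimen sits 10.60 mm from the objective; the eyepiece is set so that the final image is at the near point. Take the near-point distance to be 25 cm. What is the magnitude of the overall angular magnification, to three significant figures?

121

Convert to cm: f_obj = 10 mm = 1 cm; d_o = 10.60 mm = 1.06 cm.
Objective: 1/d_i = 1/f_obj - 1/d_o = 1/1 - 1/1.06 = 0.05660 cm^-1, so d_i = 17.667 cm.
m_obj = -d_i/d_o = -17.667/1.06 = -16.667.
Eyepiece angular magnification (image at near point): M_eye = 1 + D/f_e = 1 + 25/4 = 7.250.
Overall M = m_obj x M_eye = (-16.667)(7.250) = -120.83.
|M| = 120.83.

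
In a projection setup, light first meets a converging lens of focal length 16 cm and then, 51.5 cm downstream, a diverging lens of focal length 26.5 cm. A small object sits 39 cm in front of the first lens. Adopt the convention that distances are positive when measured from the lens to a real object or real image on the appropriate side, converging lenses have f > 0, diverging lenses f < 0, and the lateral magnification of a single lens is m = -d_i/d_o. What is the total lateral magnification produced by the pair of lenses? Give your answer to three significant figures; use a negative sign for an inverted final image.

Applying the thin-lens equation to the first lens, 1/16 = 1/39 + 1/d_i1, which gives d_i1 = 27.130 cm.
Its lateral magnification is m_1 = -d_i1/d_o1 = -(27.130)/39 = -0.6957.
The intermediate image is 27.130 cm to the right of lens 1, so d_o2 = L - d_i1 = 51.5 - 27.130 = 24.370 cm.
Applying the thin-lens equation again with f_2 = -26.5 cm and d_o2 = 24.370 cm gives d_i2 = -12.695 cm.
m_2 = -(-12.695)/(24.370) = 0.5209.
Overall magnification: m = m_1 m_2 = -0.3624.

-0.362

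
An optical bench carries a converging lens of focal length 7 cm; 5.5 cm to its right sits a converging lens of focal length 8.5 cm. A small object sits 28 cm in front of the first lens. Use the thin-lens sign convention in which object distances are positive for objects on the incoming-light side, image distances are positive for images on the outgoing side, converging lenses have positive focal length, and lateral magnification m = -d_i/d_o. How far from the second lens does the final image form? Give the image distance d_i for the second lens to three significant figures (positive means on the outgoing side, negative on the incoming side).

2.64 cm

First lens: d_i1 = 1/(1/7 - 1/28) = 9.333 cm.
This image would form 9.333 cm past lens 1, i.e. 3.833 cm beyond lens 2, so it is a virtual object for lens 2: d_o2 = 5.5 - 9.333 = -3.833 cm.
Second lens: d_i2 = 1/(1/8.5 - 1/(-3.833)) = 2.642 cm.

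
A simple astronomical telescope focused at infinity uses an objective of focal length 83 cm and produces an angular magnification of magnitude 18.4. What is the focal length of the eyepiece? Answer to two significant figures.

|M| = f_obj/f_eye, so f_eye = f_obj/|M| = 83/18.4 = 4.511 cm.

4.5 cm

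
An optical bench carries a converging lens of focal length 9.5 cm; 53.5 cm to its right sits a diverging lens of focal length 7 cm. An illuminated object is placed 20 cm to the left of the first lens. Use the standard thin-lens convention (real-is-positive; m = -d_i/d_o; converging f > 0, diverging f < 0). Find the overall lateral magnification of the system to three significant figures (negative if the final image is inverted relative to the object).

First lens: d_i1 = 1/(1/9.5 - 1/20) = 18.095 cm.
m_1 = -(18.095)/20 = -0.9048.
Object distance for lens 2: d_o2 = 53.5 - 18.095 = 35.405 cm.
Second lens: d_i2 = 1/(1/(-7) - 1/(35.405)) = -5.844 cm.
m_2 = -(-5.844)/(35.405) = 0.1651.
Overall magnification: m = m_1 m_2 = -0.1494.

-0.149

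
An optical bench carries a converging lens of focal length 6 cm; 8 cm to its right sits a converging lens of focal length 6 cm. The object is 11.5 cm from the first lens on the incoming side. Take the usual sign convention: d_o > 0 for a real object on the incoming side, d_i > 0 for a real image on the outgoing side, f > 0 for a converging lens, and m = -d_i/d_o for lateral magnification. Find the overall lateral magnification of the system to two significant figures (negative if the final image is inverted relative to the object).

Applying the thin-lens equation to the first lens, 1/6 = 1/11.5 + 1/d_i1, which gives d_i1 = 12.545 cm.
Its lateral magnification is m_1 = -d_i1/d_o1 = -(12.545)/11.5 = -1.0909.
This image would form 12.545 cm past lens 1, i.e. 4.545 cm beyond lens 2, so it is a virtual object for lens 2: d_o2 = 8 - 12.545 = -4.545 cm.
Applying the thin-lens equation again with f_2 = 6 cm and d_o2 = -4.545 cm gives d_i2 = 2.586 cm.
m_2 = -(2.586)/(-4.545) = 0.5690.
Overall magnification: m = m_1 m_2 = -0.6207.

-0.62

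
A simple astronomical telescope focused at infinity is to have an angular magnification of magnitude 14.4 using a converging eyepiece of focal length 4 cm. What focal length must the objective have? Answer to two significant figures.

|M| = f_obj/|f_eye|, so f_obj = |M| x |f_eye| = 14.4 x 4 = 57.600 cm.

58 cm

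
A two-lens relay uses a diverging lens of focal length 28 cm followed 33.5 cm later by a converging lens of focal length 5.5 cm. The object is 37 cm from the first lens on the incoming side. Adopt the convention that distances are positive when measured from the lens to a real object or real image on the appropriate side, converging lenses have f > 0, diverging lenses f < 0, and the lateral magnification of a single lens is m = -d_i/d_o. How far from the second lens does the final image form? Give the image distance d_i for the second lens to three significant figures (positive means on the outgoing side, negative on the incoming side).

6.19 cm

Lens 1: 1/d_i1 = 1/f_1 - 1/d_o1 = 1/(-28) - 1/37 = -0.06274 cm^-1, so d_i1 = -15.938 cm.
With d_i1 < 0 the first image is virtual and lies on the object side; the object distance for lens 2 is d_o2 = 33.5 - (-15.938) = 49.438 cm.
Lens 2: 1/d_i2 = 1/f_2 - 1/d_o2 = 1/5.5 - 1/(49.438) = 0.16159 cm^-1, so d_i2 = 6.188 cm.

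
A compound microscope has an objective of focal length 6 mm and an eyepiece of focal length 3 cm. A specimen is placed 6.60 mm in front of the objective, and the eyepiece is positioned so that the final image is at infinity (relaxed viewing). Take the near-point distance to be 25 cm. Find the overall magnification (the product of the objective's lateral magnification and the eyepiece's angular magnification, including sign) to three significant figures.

Convert to cm: f_obj = 6 mm = 0.6 cm; d_o = 6.60 mm = 0.66 cm.
Objective: 1/d_i = 1/f_obj - 1/d_o = 1/0.6 - 1/0.66 = 0.15152 cm^-1, so d_i = 6.600 cm.
m_obj = -d_i/d_o = -6.600/0.66 = -10.000.
Eyepiece angular magnification (image at infinity): M_eye = D/f_e = 25/3 = 8.333.
Overall M = m_obj x M_eye = (-10.000)(8.333) = -83.33.

-83.3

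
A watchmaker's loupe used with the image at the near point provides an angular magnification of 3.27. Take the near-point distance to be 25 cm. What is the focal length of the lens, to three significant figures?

For the image at the near point, M = 1 + D/f.
f = D/(M - 1) = 25/(3.27 - 1) = 11.013 cm.

11.0 cm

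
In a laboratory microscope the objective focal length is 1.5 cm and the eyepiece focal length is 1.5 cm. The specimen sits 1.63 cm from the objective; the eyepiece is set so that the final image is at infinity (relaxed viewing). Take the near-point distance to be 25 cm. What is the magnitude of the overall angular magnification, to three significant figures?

192

Objective: 1/d_i = 1/f_obj - 1/d_o = 1/1.5 - 1/1.63 = 0.05317 cm^-1, so d_i = 18.808 cm.
m_obj = -d_i/d_o = -18.808/1.63 = -11.538.
Eyepiece angular magnification (image at infinity): M_eye = D/f_e = 25/1.5 = 16.667.
Overall M = m_obj x M_eye = (-11.538)(16.667) = -192.31.
|M| = 192.31.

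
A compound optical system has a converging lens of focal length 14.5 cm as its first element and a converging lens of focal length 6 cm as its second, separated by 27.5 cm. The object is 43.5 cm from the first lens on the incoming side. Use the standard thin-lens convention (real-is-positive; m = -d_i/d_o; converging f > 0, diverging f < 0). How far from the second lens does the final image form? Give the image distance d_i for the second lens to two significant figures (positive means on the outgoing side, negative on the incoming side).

Lens 1: 1/d_i1 = 1/f_1 - 1/d_o1 = 1/14.5 - 1/43.5 = 0.04598 cm^-1, so d_i1 = 21.750 cm.
The intermediate image is 21.750 cm to the right of lens 1, so d_o2 = L - d_i1 = 27.5 - 21.750 = 5.750 cm.
Lens 2: 1/d_i2 = 1/f_2 - 1/d_o2 = 1/6 - 1/(5.750) = -0.00725 cm^-1, so d_i2 = -138.000 cm.

-140 cm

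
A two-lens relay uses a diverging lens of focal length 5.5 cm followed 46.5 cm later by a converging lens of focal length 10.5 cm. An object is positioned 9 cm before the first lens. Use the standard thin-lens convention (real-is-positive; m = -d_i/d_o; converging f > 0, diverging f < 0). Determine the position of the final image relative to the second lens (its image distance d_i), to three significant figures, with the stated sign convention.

Applying the thin-lens equation to the first lens, 1/(-5.5) = 1/9 + 1/d_i1, which gives d_i1 = -3.414 cm.
The intermediate image is virtual, 3.414 cm to the left of lens 1, so d_o2 = L - d_i1 = 46.5 - (-3.414) = 49.914 cm.
Applying the thin-lens equation again with f_2 = 10.5 cm and d_o2 = 49.914 cm gives d_i2 = 13.297 cm.

13.3 cm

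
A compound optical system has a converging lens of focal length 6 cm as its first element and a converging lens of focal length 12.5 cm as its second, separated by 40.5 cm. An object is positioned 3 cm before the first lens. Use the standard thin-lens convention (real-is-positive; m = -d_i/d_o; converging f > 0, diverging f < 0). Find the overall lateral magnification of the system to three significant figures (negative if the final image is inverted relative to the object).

-0.735

First lens: d_i1 = 1/(1/6 - 1/3) = -6.000 cm.
m_1 = -(-6.000)/3 = 2.0000.
The intermediate image is virtual, 6.000 cm to the left of lens 1, so d_o2 = L - d_i1 = 40.5 - (-6.000) = 46.500 cm.
Second lens: d_i2 = 1/(1/12.5 - 1/(46.500)) = 17.096 cm.
m_2 = -(17.096)/(46.500) = -0.3676.
Overall magnification: m = m_1 m_2 = -0.7353.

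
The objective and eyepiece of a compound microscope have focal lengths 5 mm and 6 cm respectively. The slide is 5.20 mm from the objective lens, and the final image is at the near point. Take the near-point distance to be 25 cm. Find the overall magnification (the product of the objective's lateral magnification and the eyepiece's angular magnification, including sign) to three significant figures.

-129

Convert to cm: f_obj = 5 mm = 0.5 cm; d_o = 5.20 mm = 0.52 cm.
Objective: 1/d_i = 1/f_obj - 1/d_o = 1/0.5 - 1/0.52 = 0.07692 cm^-1, so d_i = 13.000 cm.
m_obj = -d_i/d_o = -13.000/0.52 = -25.000.
Eyepiece angular magnification (image at near point): M_eye = 1 + D/f_e = 1 + 25/6 = 5.167.
Overall M = m_obj x M_eye = (-25.000)(5.167) = -129.17.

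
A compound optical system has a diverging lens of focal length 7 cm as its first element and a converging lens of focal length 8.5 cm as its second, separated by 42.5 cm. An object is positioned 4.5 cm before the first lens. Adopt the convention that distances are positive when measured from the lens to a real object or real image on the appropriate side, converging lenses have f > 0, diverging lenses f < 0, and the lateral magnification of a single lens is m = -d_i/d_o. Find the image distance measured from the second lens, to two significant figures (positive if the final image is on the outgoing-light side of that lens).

Applying the thin-lens equation to the first lens, 1/(-7) = 1/4.5 + 1/d_i1, which gives d_i1 = -2.739 cm.
The intermediate image is virtual, 2.739 cm to the left of lens 1, so d_o2 = L - d_i1 = 42.5 - (-2.739) = 45.239 cm.
Applying the thin-lens equation again with f_2 = 8.5 cm and d_o2 = 45.239 cm gives d_i2 = 10.467 cm.

10 cm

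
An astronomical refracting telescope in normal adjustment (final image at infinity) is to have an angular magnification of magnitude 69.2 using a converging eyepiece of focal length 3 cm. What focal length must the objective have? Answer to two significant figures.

|M| = f_obj/|f_eye|, so f_obj = |M| x |f_eye| = 69.2 x 3 = 207.600 cm.

210 cm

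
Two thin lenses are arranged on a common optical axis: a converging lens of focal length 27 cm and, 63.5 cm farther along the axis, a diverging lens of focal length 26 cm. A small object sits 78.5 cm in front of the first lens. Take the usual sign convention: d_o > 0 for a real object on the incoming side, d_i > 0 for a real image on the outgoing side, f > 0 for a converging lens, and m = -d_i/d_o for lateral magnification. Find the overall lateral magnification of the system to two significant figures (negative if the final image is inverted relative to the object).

Applying the thin-lens equation to the first lens, 1/27 = 1/78.5 + 1/d_i1, which gives d_i1 = 41.155 cm.
Its lateral magnification is m_1 = -d_i1/d_o1 = -(41.155)/78.5 = -0.5243.
The intermediate image is 41.155 cm to the right of lens 1, so d_o2 = L - d_i1 = 63.5 - 41.155 = 22.345 cm.
Applying the thin-lens equation again with f_2 = -26 cm and d_o2 = 22.345 cm gives d_i2 = -12.017 cm.
m_2 = -(-12.017)/(22.345) = 0.5378.
Total m = m_1 x m_2 = (-0.5243)(0.5378) = -0.2820.

-0.28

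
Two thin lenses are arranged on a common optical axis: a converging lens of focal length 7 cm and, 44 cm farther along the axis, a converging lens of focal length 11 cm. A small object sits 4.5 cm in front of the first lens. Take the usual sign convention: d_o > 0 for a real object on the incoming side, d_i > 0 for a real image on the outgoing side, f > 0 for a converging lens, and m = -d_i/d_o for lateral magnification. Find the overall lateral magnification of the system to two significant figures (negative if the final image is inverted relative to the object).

Applying the thin-lens equation to the first lens, 1/7 = 1/4.5 + 1/d_i1, which gives d_i1 = -12.600 cm.
Its lateral magnification is m_1 = -d_i1/d_o1 = -(-12.600)/4.5 = 2.8000.
The intermediate image is virtual, 12.600 cm to the left of lens 1, so d_o2 = L - d_i1 = 44 - (-12.600) = 56.600 cm.
Applying the thin-lens equation again with f_2 = 11 cm and d_o2 = 56.600 cm gives d_i2 = 13.654 cm.
m_2 = -(13.654)/(56.600) = -0.2412.
Total m = m_1 x m_2 = (2.8000)(-0.2412) = -0.6754.

-0.68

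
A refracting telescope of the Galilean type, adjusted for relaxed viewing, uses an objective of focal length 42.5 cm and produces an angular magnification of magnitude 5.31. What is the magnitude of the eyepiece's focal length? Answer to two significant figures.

|M| = f_obj/|f_eye|, so |f_eye| = f_obj/|M| = 42.5/5.31 = 8.004 cm.
(The eyepiece is diverging, so its signed focal length is -8.004 cm.)

8.0 cm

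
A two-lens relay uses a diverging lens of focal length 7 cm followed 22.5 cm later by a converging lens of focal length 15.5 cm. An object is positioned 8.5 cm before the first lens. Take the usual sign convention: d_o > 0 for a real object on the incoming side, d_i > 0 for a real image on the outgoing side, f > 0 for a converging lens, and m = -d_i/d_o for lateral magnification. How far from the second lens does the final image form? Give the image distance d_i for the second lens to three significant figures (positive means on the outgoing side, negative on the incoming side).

37.7 cm

Applying the thin-lens equation to the first lens, 1/(-7) = 1/8.5 + 1/d_i1, which gives d_i1 = -3.839 cm.
With d_i1 < 0 the first image is virtual and lies on the object side; the object distance for lens 2 is d_o2 = 22.5 - (-3.839) = 26.339 cm.
Applying the thin-lens equation again with f_2 = 15.5 cm and d_o2 = 26.339 cm gives d_i2 = 37.666 cm.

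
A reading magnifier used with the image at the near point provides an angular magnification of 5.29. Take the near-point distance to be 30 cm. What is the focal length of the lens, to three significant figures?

6.99 cm

For the image at the near point, M = 1 + D/f.
f = D/(M - 1) = 30/(5.29 - 1) = 6.993 cm.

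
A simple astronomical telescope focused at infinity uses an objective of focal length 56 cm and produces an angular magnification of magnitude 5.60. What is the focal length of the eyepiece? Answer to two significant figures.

|M| = f_obj/f_eye, so f_eye = f_obj/|M| = 56/5.6 = 10.000 cm.

10 cm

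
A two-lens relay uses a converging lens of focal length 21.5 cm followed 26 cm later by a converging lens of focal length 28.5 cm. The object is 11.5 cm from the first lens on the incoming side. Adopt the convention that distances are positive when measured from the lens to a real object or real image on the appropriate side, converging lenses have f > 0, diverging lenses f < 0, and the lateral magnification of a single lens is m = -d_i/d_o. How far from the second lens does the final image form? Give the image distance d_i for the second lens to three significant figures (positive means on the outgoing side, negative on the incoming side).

65.0 cm

First lens: d_i1 = 1/(1/21.5 - 1/11.5) = -24.725 cm.
With d_i1 < 0 the first image is virtual and lies on the object side; the object distance for lens 2 is d_o2 = 26 - (-24.725) = 50.725 cm.
Second lens: d_i2 = 1/(1/28.5 - 1/(50.725)) = 65.047 cm.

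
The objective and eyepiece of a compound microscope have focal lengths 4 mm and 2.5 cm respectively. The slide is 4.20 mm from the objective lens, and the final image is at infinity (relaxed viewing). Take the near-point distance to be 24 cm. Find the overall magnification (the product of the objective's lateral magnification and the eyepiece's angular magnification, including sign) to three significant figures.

Convert to cm: f_obj = 4 mm = 0.4 cm; d_o = 4.20 mm = 0.42 cm.
Objective: 1/d_i = 1/f_obj - 1/d_o = 1/0.4 - 1/0.42 = 0.11905 cm^-1, so d_i = 8.400 cm.
m_obj = -d_i/d_o = -8.400/0.42 = -20.000.
Eyepiece angular magnification (image at infinity): M_eye = D/f_e = 24/2.5 = 9.600.
Overall M = m_obj x M_eye = (-20.000)(9.600) = -192.00.

-192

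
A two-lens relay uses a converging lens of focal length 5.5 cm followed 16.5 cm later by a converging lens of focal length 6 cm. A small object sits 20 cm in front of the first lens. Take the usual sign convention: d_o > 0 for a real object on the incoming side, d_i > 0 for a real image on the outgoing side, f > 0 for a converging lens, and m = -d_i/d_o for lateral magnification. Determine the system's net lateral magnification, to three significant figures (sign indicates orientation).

0.781

First lens: d_i1 = 1/(1/5.5 - 1/20) = 7.586 cm.
m_1 = -(7.586)/20 = -0.3793.
Object distance for lens 2: d_o2 = 16.5 - 7.586 = 8.914 cm.
Second lens: d_i2 = 1/(1/6 - 1/(8.914)) = 18.355 cm.
m_2 = -(18.355)/(8.914) = -2.0592.
Overall magnification: m = m_1 m_2 = 0.7811.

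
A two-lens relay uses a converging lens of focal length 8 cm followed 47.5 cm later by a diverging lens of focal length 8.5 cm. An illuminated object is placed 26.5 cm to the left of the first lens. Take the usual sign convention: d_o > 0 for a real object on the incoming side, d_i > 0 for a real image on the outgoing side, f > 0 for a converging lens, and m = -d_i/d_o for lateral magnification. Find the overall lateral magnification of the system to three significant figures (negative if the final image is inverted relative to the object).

Lens 1: 1/d_i1 = 1/f_1 - 1/d_o1 = 1/8 - 1/26.5 = 0.08726 cm^-1, so d_i1 = 11.459 cm.
m_1 = -(11.459)/26.5 = -0.4324.
Object distance for lens 2: d_o2 = 47.5 - 11.459 = 36.041 cm.
Lens 2: 1/d_i2 = 1/f_2 - 1/d_o2 = 1/(-8.5) - 1/(36.041) = -0.14539 cm^-1, so d_i2 = -6.878 cm.
m_2 = -(-6.878)/(36.041) = 0.1908.
The system's lateral magnification is m_1 m_2 = (-0.4324)(0.1908) = -0.0825.

-0.0825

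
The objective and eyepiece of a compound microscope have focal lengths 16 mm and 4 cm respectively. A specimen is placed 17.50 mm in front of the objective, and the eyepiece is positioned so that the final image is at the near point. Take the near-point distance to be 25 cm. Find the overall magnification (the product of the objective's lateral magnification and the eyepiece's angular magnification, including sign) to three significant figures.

Convert to cm: f_obj = 16 mm = 1.6 cm; d_o = 17.50 mm = 1.75 cm.
Objective: 1/d_i = 1/f_obj - 1/d_o = 1/1.6 - 1/1.75 = 0.05357 cm^-1, so d_i = 18.667 cm.
m_obj = -d_i/d_o = -18.667/1.75 = -10.667.
Eyepiece angular magnification (image at near point): M_eye = 1 + D/f_e = 1 + 25/4 = 7.250.
Overall M = m_obj x M_eye = (-10.667)(7.250) = -77.33.

-77.3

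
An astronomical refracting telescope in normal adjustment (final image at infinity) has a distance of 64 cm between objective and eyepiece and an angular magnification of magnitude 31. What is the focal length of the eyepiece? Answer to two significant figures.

2.0 cm

In normal adjustment the tube length equals f_obj + f_eye and |M| = f_obj/f_eye.
So f_obj = 31 f_eye and 31 f_eye + f_eye = 64 cm, giving f_eye = 64/32 = 2.000 cm and f_obj = 62.000 cm.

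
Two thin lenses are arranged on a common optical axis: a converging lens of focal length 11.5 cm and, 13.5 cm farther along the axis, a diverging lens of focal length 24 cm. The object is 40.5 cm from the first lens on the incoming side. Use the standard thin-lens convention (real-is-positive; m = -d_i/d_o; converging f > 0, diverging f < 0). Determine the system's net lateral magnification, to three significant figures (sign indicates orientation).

-0.444

Lens 1: 1/d_i1 = 1/f_1 - 1/d_o1 = 1/11.5 - 1/40.5 = 0.06227 cm^-1, so d_i1 = 16.060 cm.
m_1 = -(16.060)/40.5 = -0.3966.
Since 16.060 cm > 13.5 cm, the first image lies past the second lens and serves as a virtual object: d_o2 = L - d_i1 = -2.560 cm.
Lens 2: 1/d_i2 = 1/f_2 - 1/d_o2 = 1/(-24) - 1/(-2.560) = 0.34891 cm^-1, so d_i2 = 2.866 cm.
m_2 = -(2.866)/(-2.560) = 1.1194.
Total m = m_1 x m_2 = (-0.3966)(1.1194) = -0.4439.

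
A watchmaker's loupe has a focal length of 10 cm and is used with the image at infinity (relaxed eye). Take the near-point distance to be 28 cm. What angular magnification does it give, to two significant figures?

2.8

M = D/f = 28/10 = 2.800.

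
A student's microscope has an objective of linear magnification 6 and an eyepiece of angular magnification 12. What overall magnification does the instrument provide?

The overall magnification of a compound microscope is the product of the objective and eyepiece magnifications:
M = M_obj x M_eye = 6 x 12 = 72.

72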